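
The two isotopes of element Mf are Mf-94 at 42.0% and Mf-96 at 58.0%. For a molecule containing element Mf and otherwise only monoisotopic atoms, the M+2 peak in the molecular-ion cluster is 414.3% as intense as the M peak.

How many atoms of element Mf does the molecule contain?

The M+2/M ratio from n Mf atoms is n · q/p = n · 0.580/0.420.
n = 4.143 × 0.420/0.580 = 3.00 ≈ 3

3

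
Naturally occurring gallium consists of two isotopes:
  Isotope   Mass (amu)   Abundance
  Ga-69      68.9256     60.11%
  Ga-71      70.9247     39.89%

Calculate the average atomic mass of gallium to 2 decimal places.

69.72 amu

Average mass = Σ (abundance × isotope mass) = 0.6011 × 68.9256 + 0.3989 × 70.9247
= 41.43118 + 28.29186 = 69.72304 amu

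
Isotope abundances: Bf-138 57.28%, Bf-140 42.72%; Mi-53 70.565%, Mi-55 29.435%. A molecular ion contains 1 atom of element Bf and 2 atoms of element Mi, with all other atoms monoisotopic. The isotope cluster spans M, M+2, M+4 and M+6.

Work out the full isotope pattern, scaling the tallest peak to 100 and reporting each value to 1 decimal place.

63.3 : 100.0 : 50.4 : 8.2

Element Bf pattern (n=1): 0.5728 : 0.4272
Element Mi pattern (n=2): 0.49794192 : 0.41541616 : 0.08664192
Convolve the two distributions (both contribute in 2-u steps):
  M: 0.5728×0.49794192 = 0.285221
  M+2: 0.5728×0.41541616 + 0.4272×0.49794192 = 0.450671
  M+4: 0.5728×0.08664192 + 0.4272×0.41541616 = 0.227094
  M+6: 0.4272×0.08664192 = 0.037013
Scale to base peak (0.450671) = 100: 63.3 : 100.0 : 50.4 : 8.2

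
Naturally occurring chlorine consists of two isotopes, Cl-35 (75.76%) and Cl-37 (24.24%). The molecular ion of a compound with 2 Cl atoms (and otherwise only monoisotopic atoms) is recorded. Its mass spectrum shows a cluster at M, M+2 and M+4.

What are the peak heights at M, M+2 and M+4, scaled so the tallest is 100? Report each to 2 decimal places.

100.00 : 63.99 : 10.24

The 2 Cl atoms are independent, so intensities follow the terms of (0.7576 + 0.2424)^2.
P(M) = 0.7576^2 = 0.573958
P(M+2) = 2 × 0.7576^1 × 0.2424^1 = 0.367284
P(M+4) = 0.2424^2 = 0.058758
The M peak is largest (0.573958); scaling to 100 gives 100.00 : 63.99 : 10.24.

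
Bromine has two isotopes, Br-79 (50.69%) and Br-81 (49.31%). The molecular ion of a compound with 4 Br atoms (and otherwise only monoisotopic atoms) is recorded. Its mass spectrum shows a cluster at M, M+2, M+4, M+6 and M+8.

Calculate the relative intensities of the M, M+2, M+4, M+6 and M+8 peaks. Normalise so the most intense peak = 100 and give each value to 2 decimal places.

Expanding (0.5069 + 0.4931)^4:
P(M) = 0.5069^4 = 0.066022
P(M+2) = 4 × 0.5069^3 × 0.4931^1 = 0.256899
P(M+4) = 6 × 0.5069^2 × 0.4931^2 = 0.374857
P(M+6) = 4 × 0.5069^1 × 0.4931^3 = 0.243101
P(M+8) = 0.4931^4 = 0.059121
The M+4 peak is largest (0.374857); scaling to 100 gives 17.61 : 68.53 : 100.00 : 64.85 : 15.77.

17.61 : 68.53 : 100.00 : 64.85 : 15.77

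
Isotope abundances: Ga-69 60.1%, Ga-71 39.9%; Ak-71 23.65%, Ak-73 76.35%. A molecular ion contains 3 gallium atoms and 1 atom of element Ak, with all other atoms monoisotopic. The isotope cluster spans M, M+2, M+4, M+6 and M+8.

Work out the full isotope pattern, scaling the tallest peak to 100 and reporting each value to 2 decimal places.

12.90 : 67.34 : 100.00 : 58.84 : 12.19

Gallium pattern (n=3): 0.2170818 : 0.4323576 : 0.2870394 : 0.0635212
Element Ak pattern (n=1): 0.2365 : 0.7635
Convolve the two distributions (both contribute in 2-u steps):
  M: 0.2170818×0.2365 = 0.051340
  M+2: 0.2170818×0.7635 + 0.4323576×0.2365 = 0.267995
  M+4: 0.4323576×0.7635 + 0.2870394×0.2365 = 0.397990
  M+6: 0.2870394×0.7635 + 0.0635212×0.2365 = 0.234177
  M+8: 0.0635212×0.7635 = 0.048498
Scale to base peak (0.397990) = 100: 12.90 : 67.34 : 100.00 : 58.84 : 12.19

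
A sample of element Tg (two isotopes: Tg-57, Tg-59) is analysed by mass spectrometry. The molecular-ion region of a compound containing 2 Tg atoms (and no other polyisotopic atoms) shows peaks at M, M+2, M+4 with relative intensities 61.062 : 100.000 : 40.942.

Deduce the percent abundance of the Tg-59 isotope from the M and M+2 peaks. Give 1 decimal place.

Let p = fractional abundance of Tg-57. I(M+2)/I(M) = [C(2,1)·p^1·(1−p)] / p^2 = 2·(1−p)/p = 100.000/61.062 = 1.6377
(1−p)/p = 1.6377/2 = 0.8188  ⇒  p = 1/(1 + 0.8188) = 0.5498
Tg-57: 55.0%, Tg-59: 45.0%.

45.0%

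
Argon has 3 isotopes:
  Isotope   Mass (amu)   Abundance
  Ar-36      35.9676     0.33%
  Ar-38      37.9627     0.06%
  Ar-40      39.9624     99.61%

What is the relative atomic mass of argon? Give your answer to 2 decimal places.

39.95 amu

Ar = Σ fᵢ·mᵢ = 0.0033 × 35.9676 + 0.0006 × 37.9627 + 0.9961 × 39.9624
= 0.11869 + 0.02278 + 39.80655 = 39.94802 amu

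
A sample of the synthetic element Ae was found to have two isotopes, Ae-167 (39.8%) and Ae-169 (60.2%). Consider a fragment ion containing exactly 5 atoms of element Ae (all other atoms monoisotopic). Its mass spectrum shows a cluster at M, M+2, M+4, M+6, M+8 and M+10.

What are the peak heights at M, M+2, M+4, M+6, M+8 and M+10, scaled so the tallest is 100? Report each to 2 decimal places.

The 5 Ae atoms are independent, so intensities follow the terms of (0.398 + 0.602)^5.
P(M) = 0.398^5 = 0.009987
P(M+2) = 5 × 0.398^4 × 0.602^1 = 0.075526
P(M+4) = 10 × 0.398^3 × 0.602^2 = 0.228477
P(M+6) = 10 × 0.398^2 × 0.602^3 = 0.345586
P(M+8) = 5 × 0.398^1 × 0.602^4 = 0.261360
P(M+10) = 0.602^5 = 0.079065
The M+6 peak is largest (0.345586); scaling to 100 gives 2.89 : 21.85 : 66.11 : 100.00 : 75.63 : 22.88.

2.89 : 21.85 : 66.11 : 100.00 : 75.63 : 22.88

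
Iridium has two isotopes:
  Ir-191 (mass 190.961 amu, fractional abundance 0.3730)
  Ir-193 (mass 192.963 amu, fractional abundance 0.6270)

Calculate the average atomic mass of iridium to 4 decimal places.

192.2163 amu

Weight each isotope mass by its fractional abundance: 0.3730 × 190.961 + 0.6270 × 192.963
= 71.22845 + 120.98780 = 192.21625 amu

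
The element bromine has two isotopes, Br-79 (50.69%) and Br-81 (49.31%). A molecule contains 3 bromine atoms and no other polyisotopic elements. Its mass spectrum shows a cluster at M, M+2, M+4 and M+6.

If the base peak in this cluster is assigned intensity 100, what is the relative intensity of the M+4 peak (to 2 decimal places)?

Binomial terms of (0.5069 + 0.4931)^3: M 0.1302, M+2 0.3801, M+4 0.3698, M+6 0.1199 → M+2 is the base peak.
P(M+2) = C(3,1) × 0.5069^2 × 0.4931^1 = 3 × 0.25694761 × 0.4931 = 0.380103 (base)
P(M+4) = C(3,2) × 0.5069^1 × 0.4931^2 = 3 × 0.5069 × 0.24314761 = 0.369755
Relative intensity = 0.369755 / 0.380103 × 100 = 97.28

97.28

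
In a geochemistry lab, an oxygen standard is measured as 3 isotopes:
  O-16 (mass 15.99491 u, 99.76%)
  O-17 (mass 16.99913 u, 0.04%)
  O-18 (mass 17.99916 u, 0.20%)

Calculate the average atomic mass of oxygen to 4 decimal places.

15.9993 u

Weight each isotope mass by its fractional abundance: 0.9976 × 15.99491 + 0.0004 × 16.99913 + 0.0020 × 17.99916
= 15.956522 + 0.006800 + 0.035998 = 15.999320 u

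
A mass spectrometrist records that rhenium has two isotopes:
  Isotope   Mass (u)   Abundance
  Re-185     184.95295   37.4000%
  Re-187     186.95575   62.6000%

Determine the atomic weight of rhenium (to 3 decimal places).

Average mass = Σ (abundance × isotope mass) = 0.374000 × 184.95295 + 0.626000 × 186.95575
= 69.172403 + 117.034300 = 186.206703 u

186.207 u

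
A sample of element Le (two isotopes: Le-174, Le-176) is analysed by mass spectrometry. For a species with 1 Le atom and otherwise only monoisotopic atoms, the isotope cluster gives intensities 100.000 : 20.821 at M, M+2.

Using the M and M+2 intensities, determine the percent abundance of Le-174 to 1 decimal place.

Write p for the Le-174 fraction. I(M+2)/I(M) = [C(1,1)·p^0·(1−p)] / p^1 = 1·(1−p)/p = 20.821/100.000 = 0.2082
(1−p)/p = 0.2082/1 = 0.2082  ⇒  p = 1/(1 + 0.2082) = 0.8277
Le-174: 82.8%, Le-176: 17.2%.

82.8%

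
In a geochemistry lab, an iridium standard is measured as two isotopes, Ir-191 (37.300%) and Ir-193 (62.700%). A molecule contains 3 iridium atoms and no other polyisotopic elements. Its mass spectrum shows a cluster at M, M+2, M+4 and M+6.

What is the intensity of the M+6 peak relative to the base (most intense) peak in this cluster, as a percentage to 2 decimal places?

56.03%

Binomial terms of (0.37300 + 0.62700)^3: M 0.0519, M+2 0.2617, M+4 0.4399, M+6 0.2465 → M+4 is the base peak.
P(M+4) = C(3,2) × 0.37300^1 × 0.62700^2 = 3 × 0.3730 × 0.393129 = 0.439911 (base)
P(M+6) = C(3,3) × 0.37300^0 × 0.62700^3 = 1 × 1.0000 × 0.24649188 = 0.246492
Relative intensity = 0.246492 / 0.439911 × 100 = 56.03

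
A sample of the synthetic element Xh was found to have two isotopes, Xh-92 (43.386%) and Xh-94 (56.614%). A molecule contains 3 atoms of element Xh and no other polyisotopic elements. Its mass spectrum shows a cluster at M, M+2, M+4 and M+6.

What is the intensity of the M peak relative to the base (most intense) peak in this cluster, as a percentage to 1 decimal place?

19.6%

Term probabilities: M 0.0817, M+2 0.3197, M+4 0.4172, M+6 0.1815. Base peak = M+4.
P(M+4) = C(3,2) × 0.43386^1 × 0.56614^2 = 3 × 0.43386 × 0.3205145 = 0.417175 (base)
P(M) = C(3,0) × 0.43386^3 × 0.56614^0 = 1 × 0.08166742 × 1.0000 = 0.081667
Relative intensity = 0.081667 / 0.417175 × 100 = 19.6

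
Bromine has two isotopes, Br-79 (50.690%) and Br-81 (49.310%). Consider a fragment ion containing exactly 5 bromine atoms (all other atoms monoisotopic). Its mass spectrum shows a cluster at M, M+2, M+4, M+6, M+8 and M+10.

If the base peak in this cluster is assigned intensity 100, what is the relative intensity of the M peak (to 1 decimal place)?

Binomial terms of (0.50690 + 0.49310)^5: M 0.0335, M+2 0.1628, M+4 0.3167, M+6 0.3081, M+8 0.1498, M+10 0.0292 → M+4 is the base peak.
P(M+4) = C(5,2) × 0.50690^3 × 0.49310^2 = 10 × 0.13024674 × 0.24314761 = 0.316692 (base)
P(M) = C(5,0) × 0.50690^5 × 0.49310^0 = 1 × 0.03346659 × 1.0000 = 0.033467
Relative intensity = 0.033467 / 0.316692 × 100 = 10.6

10.6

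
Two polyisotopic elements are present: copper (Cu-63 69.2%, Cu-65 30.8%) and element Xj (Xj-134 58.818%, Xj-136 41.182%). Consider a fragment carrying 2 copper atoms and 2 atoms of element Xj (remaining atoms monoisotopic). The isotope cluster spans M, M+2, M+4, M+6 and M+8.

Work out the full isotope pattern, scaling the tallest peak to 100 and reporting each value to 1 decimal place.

Copper pattern (n=2): 0.478864 : 0.426272 : 0.094864
Element Xj pattern (n=2): 0.34595571 : 0.48444858 : 0.16959571
Convolve the two distributions (both contribute in 2-u steps):
  M: 0.478864×0.34595571 = 0.165666
  M+2: 0.478864×0.48444858 + 0.426272×0.34595571 = 0.379456
  M+4: 0.478864×0.16959571 + 0.426272×0.48444858 + 0.094864×0.34595571 = 0.320539
  M+6: 0.426272×0.16959571 + 0.094864×0.48444858 = 0.118251
  M+8: 0.094864×0.16959571 = 0.016089
Scale to base peak (0.379456) = 100: 43.7 : 100.0 : 84.5 : 31.2 : 4.2

43.7 : 100.0 : 84.5 : 31.2 : 4.2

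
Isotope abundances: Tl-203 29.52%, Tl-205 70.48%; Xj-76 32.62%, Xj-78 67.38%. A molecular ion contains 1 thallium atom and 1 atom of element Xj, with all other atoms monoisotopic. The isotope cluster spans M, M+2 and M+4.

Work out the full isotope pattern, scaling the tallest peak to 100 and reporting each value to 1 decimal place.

Thallium pattern (n=1): 0.2952 : 0.7048
Element Xj pattern (n=1): 0.3262 : 0.6738
Convolve the two distributions (both contribute in 2-u steps):
  M: 0.2952×0.3262 = 0.096294
  M+2: 0.2952×0.6738 + 0.7048×0.3262 = 0.428812
  M+4: 0.7048×0.6738 = 0.474894
Scale to base peak (0.474894) = 100: 20.3 : 90.3 : 100.0

20.3 : 90.3 : 100.0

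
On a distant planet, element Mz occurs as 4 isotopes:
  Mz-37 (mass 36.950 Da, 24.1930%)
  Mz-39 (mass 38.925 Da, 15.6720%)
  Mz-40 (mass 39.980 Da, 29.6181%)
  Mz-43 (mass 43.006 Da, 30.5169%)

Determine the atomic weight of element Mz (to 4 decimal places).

Ar = Σ fᵢ·mᵢ = 0.241930 × 36.950 + 0.156720 × 38.925 + 0.296181 × 39.980 + 0.305169 × 43.006
= 8.93931 + 6.10033 + 11.84132 + 13.12410 = 40.00506 Da

40.0051 Da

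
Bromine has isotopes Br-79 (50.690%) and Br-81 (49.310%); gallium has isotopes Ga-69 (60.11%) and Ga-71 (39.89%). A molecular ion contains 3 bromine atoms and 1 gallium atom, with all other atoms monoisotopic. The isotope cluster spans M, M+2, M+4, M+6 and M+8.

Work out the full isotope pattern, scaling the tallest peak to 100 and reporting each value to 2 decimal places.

20.94 : 75.01 : 100.00 : 58.73 : 12.79

Bromine pattern (n=3): 0.13024674 : 0.3801026 : 0.36975457 : 0.11989609
Gallium pattern (n=1): 0.6011 : 0.3989
Convolve the two distributions (both contribute in 2-u steps):
  M: 0.13024674×0.6011 = 0.078291
  M+2: 0.13024674×0.3989 + 0.3801026×0.6011 = 0.280435
  M+4: 0.3801026×0.3989 + 0.36975457×0.6011 = 0.373882
  M+6: 0.36975457×0.3989 + 0.11989609×0.6011 = 0.219565
  M+8: 0.11989609×0.3989 = 0.047827
Scale to base peak (0.373882) = 100: 20.94 : 75.01 : 100.00 : 58.73 : 12.79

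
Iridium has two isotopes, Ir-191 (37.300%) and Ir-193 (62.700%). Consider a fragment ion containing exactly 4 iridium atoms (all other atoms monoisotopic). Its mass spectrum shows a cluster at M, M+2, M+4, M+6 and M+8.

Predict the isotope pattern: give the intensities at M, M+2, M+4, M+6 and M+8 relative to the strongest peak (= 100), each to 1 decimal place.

5.3 : 35.4 : 89.2 : 100.0 : 42.0

The 4 Ir atoms are independent, so intensities follow the terms of (0.37300 + 0.62700)^4.
P(M) = 0.37300^4 = 0.019357
P(M+2) = 4 × 0.37300^3 × 0.62700^1 = 0.130153
P(M+4) = 6 × 0.37300^2 × 0.62700^2 = 0.328174
P(M+6) = 4 × 0.37300^1 × 0.62700^3 = 0.367766
P(M+8) = 0.62700^4 = 0.154550
The M+6 peak is largest (0.367766); scaling to 100 gives 5.3 : 35.4 : 89.2 : 100.0 : 42.0.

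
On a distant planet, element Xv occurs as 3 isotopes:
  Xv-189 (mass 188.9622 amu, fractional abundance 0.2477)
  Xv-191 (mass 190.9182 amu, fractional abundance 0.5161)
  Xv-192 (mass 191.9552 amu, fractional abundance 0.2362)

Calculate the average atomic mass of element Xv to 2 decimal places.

190.68 amu

The abundance-weighted mean is 0.2477 × 188.9622 + 0.5161 × 190.9182 + 0.2362 × 191.9552
= 46.80594 + 98.53288 + 45.33982 = 190.67864 amu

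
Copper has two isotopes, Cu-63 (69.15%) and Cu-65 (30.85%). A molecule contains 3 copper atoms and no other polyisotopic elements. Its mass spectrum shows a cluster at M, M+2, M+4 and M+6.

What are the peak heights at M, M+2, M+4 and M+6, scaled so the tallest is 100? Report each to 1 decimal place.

Expanding (0.6915 + 0.3085)^3:
P(M) = 0.6915^3 = 0.330656
P(M+2) = 3 × 0.6915^2 × 0.3085^1 = 0.442548
P(M+4) = 3 × 0.6915^1 × 0.3085^2 = 0.197435
P(M+6) = 0.3085^3 = 0.029361
The M+2 peak is largest (0.442548); scaling to 100 gives 74.7 : 100.0 : 44.6 : 6.6.

74.7 : 100.0 : 44.6 : 6.6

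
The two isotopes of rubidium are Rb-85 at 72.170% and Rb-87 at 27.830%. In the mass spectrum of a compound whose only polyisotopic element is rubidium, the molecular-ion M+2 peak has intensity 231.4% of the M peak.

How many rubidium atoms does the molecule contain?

With n Rb atoms, P(M+2)/P(M) = C(n,1)·p^(n−1)q / p^n = n·q/p = n · 0.27830/0.72170.
n = 2.314 × 0.72170/0.27830 = 6.00 ≈ 6

6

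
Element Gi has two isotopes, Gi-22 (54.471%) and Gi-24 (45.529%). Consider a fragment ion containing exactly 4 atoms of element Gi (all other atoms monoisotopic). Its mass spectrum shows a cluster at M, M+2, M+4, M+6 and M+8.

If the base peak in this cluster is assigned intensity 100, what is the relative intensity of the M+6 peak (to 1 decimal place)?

55.7

Binomial terms of (0.54471 + 0.45529)^4: M 0.0880, M+2 0.2943, M+4 0.3690, M+6 0.2056, M+8 0.0430 → M+4 is the base peak.
P(M+4) = C(4,2) × 0.54471^2 × 0.45529^2 = 6 × 0.29670898 × 0.20728898 = 0.369027 (base)
P(M+6) = C(4,3) × 0.54471^1 × 0.45529^3 = 4 × 0.54471 × 0.0943766 = 0.205632
Relative intensity = 0.205632 / 0.369027 × 100 = 55.7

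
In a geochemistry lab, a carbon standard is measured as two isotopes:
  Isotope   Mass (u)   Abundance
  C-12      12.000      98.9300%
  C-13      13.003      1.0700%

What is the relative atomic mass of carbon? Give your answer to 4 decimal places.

12.0107 u

Ar = Σ fᵢ·mᵢ = 0.989300 × 12.000 + 0.010700 × 13.003
= 11.87160 + 0.13913 = 12.01073 u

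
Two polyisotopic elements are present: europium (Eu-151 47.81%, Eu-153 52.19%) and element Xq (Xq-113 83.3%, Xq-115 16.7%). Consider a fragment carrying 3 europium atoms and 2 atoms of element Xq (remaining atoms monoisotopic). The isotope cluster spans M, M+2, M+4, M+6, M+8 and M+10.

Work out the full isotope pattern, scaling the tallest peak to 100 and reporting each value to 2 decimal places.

Europium pattern (n=3): 0.10928391 : 0.3578871 : 0.39067407 : 0.14215492
Element Xq pattern (n=2): 0.693889 : 0.278222 : 0.027889
Convolve the two distributions (both contribute in 2-u steps):
  M: 0.10928391×0.693889 = 0.075831
  M+2: 0.10928391×0.278222 + 0.3578871×0.693889 = 0.278739
  M+4: 0.10928391×0.027889 + 0.3578871×0.278222 + 0.39067407×0.693889 = 0.373704
  M+6: 0.3578871×0.027889 + 0.39067407×0.278222 + 0.14215492×0.693889 = 0.217315
  M+8: 0.39067407×0.027889 + 0.14215492×0.278222 = 0.050446
  M+10: 0.14215492×0.027889 = 0.003965
Scale to base peak (0.373704) = 100: 20.29 : 74.59 : 100.00 : 58.15 : 13.50 : 1.06

20.29 : 74.59 : 100.00 : 58.15 : 13.50 : 1.06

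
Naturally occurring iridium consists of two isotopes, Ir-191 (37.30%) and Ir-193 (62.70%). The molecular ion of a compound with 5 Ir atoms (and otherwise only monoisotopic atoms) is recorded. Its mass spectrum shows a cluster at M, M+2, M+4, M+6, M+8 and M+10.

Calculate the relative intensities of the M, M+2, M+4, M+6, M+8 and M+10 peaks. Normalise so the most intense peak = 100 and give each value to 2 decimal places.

Each Ir atom is independently Ir-191 (p = 0.3730) or Ir-193 (q = 0.6270); the cluster is the binomial expansion (p + q)^5.
P(M) = 0.3730^5 = 0.007220
P(M+2) = 5 × 0.3730^4 × 0.6270^1 = 0.060684
P(M+4) = 10 × 0.3730^3 × 0.6270^2 = 0.204015
P(M+6) = 10 × 0.3730^2 × 0.6270^3 = 0.342942
P(M+8) = 5 × 0.3730^1 × 0.6270^4 = 0.288237
P(M+10) = 0.6270^5 = 0.096903
The M+6 peak is largest (0.342942); scaling to 100 gives 2.11 : 17.70 : 59.49 : 100.00 : 84.05 : 28.26.

2.11 : 17.70 : 59.49 : 100.00 : 84.05 : 28.26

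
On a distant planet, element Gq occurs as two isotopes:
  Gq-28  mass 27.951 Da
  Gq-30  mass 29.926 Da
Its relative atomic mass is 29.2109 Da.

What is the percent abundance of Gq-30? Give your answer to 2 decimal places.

With x = fraction of Gq-28 (so Gq-30 is 1 − x):
27.951·x + 29.926·(1 − x) = 29.2109
(27.951 − 29.926)·x = 29.2109 − 29.926
x = -0.7151 / -1.975 = 0.36208 → 36.21% Gq-28, 63.79% Gq-30.

63.79%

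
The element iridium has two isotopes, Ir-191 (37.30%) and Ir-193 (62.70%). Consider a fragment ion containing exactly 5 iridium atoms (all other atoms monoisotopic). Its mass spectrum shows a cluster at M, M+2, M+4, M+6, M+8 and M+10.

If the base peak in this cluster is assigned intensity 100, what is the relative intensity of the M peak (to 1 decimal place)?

(0.3730 + 0.6270)^5 gives M 0.0072, M+2 0.0607, M+4 0.2040, M+6 0.3429, M+8 0.2882, M+10 0.0969; the largest is M+6.
P(M+6) = C(5,3) × 0.3730^2 × 0.6270^3 = 10 × 0.139129 × 0.24649188 = 0.342942 (base)
P(M) = C(5,0) × 0.3730^5 × 0.6270^0 = 1 × 0.00722012 × 1.0000 = 0.007220
Relative intensity = 0.007220 / 0.342942 × 100 = 2.1

2.1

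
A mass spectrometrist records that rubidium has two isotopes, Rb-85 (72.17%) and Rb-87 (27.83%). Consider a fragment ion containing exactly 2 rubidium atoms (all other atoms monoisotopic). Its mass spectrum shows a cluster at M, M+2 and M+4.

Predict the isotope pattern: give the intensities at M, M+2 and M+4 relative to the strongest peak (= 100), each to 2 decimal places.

100.00 : 77.12 : 14.87

Expanding (0.7217 + 0.2783)^2:
P(M) = 0.7217^2 = 0.520851
P(M+2) = 2 × 0.7217^1 × 0.2783^1 = 0.401698
P(M+4) = 0.2783^2 = 0.077451
The M peak is largest (0.520851); scaling to 100 gives 100.00 : 77.12 : 14.87.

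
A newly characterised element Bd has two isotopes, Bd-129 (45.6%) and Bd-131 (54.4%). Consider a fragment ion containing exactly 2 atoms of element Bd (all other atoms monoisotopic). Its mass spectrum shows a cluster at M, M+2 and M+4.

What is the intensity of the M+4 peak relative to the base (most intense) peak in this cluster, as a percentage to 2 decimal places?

59.65%

Binomial terms of (0.456 + 0.544)^2: M 0.2079, M+2 0.4961, M+4 0.2959 → M+2 is the base peak.
P(M+2) = C(2,1) × 0.456^1 × 0.544^1 = 2 × 0.4560 × 0.5440 = 0.496128 (base)
P(M+4) = C(2,2) × 0.456^0 × 0.544^2 = 1 × 1.0000 × 0.295936 = 0.295936
Relative intensity = 0.295936 / 0.496128 × 100 = 59.65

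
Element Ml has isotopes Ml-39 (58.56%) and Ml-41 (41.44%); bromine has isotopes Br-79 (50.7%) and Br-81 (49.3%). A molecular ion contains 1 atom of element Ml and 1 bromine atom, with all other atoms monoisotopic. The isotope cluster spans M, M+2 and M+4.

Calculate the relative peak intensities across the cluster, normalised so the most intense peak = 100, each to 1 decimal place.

Element Ml pattern (n=1): 0.5856 : 0.4144
Bromine pattern (n=1): 0.5070 : 0.4930
Convolve the two distributions (both contribute in 2-u steps):
  M: 0.5856×0.5070 = 0.296899
  M+2: 0.5856×0.4930 + 0.4144×0.5070 = 0.498802
  M+4: 0.4144×0.4930 = 0.204299
Scale to base peak (0.498802) = 100: 59.5 : 100.0 : 41.0

59.5 : 100.0 : 41.0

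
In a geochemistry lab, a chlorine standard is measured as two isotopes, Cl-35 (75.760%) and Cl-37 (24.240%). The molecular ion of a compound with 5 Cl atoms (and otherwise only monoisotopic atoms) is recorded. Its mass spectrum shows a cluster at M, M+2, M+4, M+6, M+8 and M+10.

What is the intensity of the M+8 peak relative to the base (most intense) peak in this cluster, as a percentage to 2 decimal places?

Term probabilities: M 0.2496, M+2 0.3993, M+4 0.2555, M+6 0.0817, M+8 0.0131, M+10 0.0008. Base peak = M+2.
P(M+2) = C(5,1) × 0.75760^4 × 0.24240^1 = 5 × 0.32942751 × 0.2424 = 0.399266 (base)
P(M+8) = C(5,4) × 0.75760^1 × 0.24240^4 = 5 × 0.7576 × 0.00345247 = 0.013078
Relative intensity = 0.013078 / 0.399266 × 100 = 3.28

3.28%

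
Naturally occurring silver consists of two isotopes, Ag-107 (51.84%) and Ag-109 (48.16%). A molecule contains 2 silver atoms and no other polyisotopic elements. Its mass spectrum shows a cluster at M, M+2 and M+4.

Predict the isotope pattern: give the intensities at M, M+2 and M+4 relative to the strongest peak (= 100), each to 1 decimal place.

Expanding (0.5184 + 0.4816)^2:
P(M) = 0.5184^2 = 0.268739
P(M+2) = 2 × 0.5184^1 × 0.4816^1 = 0.499323
P(M+4) = 0.4816^2 = 0.231939
The M+2 peak is largest (0.499323); scaling to 100 gives 53.8 : 100.0 : 46.5.

53.8 : 100.0 : 46.5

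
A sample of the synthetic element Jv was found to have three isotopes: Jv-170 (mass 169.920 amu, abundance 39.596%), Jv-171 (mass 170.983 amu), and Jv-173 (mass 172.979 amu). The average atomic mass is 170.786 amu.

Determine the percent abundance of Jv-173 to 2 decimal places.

Let x and y be the fractions of Jv-171 and Jv-173. Then x + y = 1 − 0.39596 = 0.60404 and 170.983x + 172.979y = 170.786 − 0.39596×169.920 = 103.5044768.
Substituting: 170.983x + 172.979(0.60404 − x) = 103.5044768
(170.983 − 172.979)x = -0.98175836  ⇒  x = 0.49186, y = 0.11218
Jv-171: 49.19%, Jv-173: 11.22%.

11.22%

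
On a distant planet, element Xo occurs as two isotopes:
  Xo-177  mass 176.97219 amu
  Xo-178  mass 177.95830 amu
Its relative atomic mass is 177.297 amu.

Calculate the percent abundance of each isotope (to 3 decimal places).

Xo-177: 67.061%, Xo-178: 32.939%

With x = fraction of Xo-177 (so Xo-178 is 1 − x):
176.97219·x + 177.95830·(1 − x) = 177.297
(176.97219 − 177.95830)·x = 177.297 − 177.95830
x = -0.66130 / -0.98611 = 0.67061 → 67.061% Xo-177, 32.939% Xo-178.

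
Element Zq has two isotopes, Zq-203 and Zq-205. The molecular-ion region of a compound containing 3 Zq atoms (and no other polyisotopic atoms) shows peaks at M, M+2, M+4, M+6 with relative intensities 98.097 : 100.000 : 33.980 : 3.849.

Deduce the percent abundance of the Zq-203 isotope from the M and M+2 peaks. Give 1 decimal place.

74.6%

If p is the fraction of Zq that is Zq-203, then I(M+2)/I(M) = [C(3,1)·p^2·(1−p)] / p^3 = 3·(1−p)/p = 100.000/98.097 = 1.0194
(1−p)/p = 1.0194/3 = 0.3398  ⇒  p = 1/(1 + 0.3398) = 0.7464
Zq-203: 74.6%, Zq-205: 25.4%.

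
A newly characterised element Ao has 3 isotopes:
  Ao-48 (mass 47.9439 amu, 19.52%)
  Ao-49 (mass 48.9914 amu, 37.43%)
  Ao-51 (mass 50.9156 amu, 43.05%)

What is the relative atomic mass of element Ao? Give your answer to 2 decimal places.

Ar = Σ fᵢ·mᵢ = 0.1952 × 47.9439 + 0.3743 × 48.9914 + 0.4305 × 50.9156
= 9.35865 + 18.33748 + 21.91917 = 49.61530 amu

49.62 amu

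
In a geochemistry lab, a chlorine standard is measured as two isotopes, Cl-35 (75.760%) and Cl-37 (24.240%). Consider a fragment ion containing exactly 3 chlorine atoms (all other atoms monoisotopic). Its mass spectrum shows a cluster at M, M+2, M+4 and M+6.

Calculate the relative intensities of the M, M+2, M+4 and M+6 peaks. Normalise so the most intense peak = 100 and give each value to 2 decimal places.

Expanding (0.75760 + 0.24240)^3:
P(M) = 0.75760^3 = 0.434830
P(M+2) = 3 × 0.75760^2 × 0.24240^1 = 0.417382
P(M+4) = 3 × 0.75760^1 × 0.24240^2 = 0.133545
P(M+6) = 0.24240^3 = 0.014243
The M peak is largest (0.434830); scaling to 100 gives 100.00 : 95.99 : 30.71 : 3.28.

100.00 : 95.99 : 30.71 : 3.28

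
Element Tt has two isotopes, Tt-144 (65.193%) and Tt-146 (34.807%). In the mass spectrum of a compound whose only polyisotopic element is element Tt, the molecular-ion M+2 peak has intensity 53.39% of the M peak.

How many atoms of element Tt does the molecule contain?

For n independent Tt atoms, I(M+2)/I(M) = n · (abundance Tt-146) / (abundance Tt-144) = n · 0.34807/0.65193.
n = 0.5339 × 0.65193/0.34807 = 1.00 ≈ 1

1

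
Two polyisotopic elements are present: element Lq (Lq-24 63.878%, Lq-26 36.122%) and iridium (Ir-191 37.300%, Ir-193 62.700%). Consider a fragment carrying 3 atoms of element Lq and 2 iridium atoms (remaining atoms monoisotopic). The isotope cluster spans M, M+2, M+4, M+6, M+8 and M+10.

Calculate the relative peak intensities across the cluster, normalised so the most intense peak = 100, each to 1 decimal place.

Element Lq pattern (n=3): 0.26064772 : 0.44217651 : 0.25004383 : 0.04713195
Iridium pattern (n=2): 0.139129 : 0.467742 : 0.393129
Convolve the two distributions (both contribute in 2-u steps):
  M: 0.26064772×0.139129 = 0.036264
  M+2: 0.26064772×0.467742 + 0.44217651×0.139129 = 0.183435
  M+4: 0.26064772×0.393129 + 0.44217651×0.467742 + 0.25004383×0.139129 = 0.344081
  M+6: 0.44217651×0.393129 + 0.25004383×0.467742 + 0.04713195×0.139129 = 0.297346
  M+8: 0.25004383×0.393129 + 0.04713195×0.467742 = 0.120345
  M+10: 0.04713195×0.393129 = 0.018529
Scale to base peak (0.344081) = 100: 10.5 : 53.3 : 100.0 : 86.4 : 35.0 : 5.4

10.5 : 53.3 : 100.0 : 86.4 : 35.0 : 5.4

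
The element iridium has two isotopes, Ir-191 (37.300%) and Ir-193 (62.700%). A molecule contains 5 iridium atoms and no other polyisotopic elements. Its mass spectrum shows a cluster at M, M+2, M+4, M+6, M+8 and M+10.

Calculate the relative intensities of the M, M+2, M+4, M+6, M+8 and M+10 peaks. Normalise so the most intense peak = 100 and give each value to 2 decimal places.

2.11 : 17.70 : 59.49 : 100.00 : 84.05 : 28.26

Expanding (0.37300 + 0.62700)^5:
P(M) = 0.37300^5 = 0.007220
P(M+2) = 5 × 0.37300^4 × 0.62700^1 = 0.060684
P(M+4) = 10 × 0.37300^3 × 0.62700^2 = 0.204015
P(M+6) = 10 × 0.37300^2 × 0.62700^3 = 0.342942
P(M+8) = 5 × 0.37300^1 × 0.62700^4 = 0.288237
P(M+10) = 0.62700^5 = 0.096903
The M+6 peak is largest (0.342942); scaling to 100 gives 2.11 : 17.70 : 59.49 : 100.00 : 84.05 : 28.26.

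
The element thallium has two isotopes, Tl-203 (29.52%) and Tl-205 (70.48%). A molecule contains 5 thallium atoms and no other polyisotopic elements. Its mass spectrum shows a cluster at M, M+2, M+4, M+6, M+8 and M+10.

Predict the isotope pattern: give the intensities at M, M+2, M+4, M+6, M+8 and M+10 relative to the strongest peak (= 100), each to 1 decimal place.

Expanding (0.2952 + 0.7048)^5:
P(M) = 0.2952^5 = 0.002242
P(M+2) = 5 × 0.2952^4 × 0.7048^1 = 0.026761
P(M+4) = 10 × 0.2952^3 × 0.7048^2 = 0.127785
P(M+6) = 10 × 0.2952^2 × 0.7048^3 = 0.305092
P(M+8) = 5 × 0.2952^1 × 0.7048^4 = 0.364208
P(M+10) = 0.7048^5 = 0.173912
The M+8 peak is largest (0.364208); scaling to 100 gives 0.6 : 7.3 : 35.1 : 83.8 : 100.0 : 47.8.

0.6 : 7.3 : 35.1 : 83.8 : 100.0 : 47.8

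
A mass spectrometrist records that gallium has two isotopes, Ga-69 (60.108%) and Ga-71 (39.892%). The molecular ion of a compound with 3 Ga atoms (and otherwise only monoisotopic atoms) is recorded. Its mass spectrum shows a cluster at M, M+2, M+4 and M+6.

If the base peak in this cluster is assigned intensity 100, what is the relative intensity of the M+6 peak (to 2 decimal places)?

14.68

Binomial terms of (0.60108 + 0.39892)^3: M 0.2172, M+2 0.4324, M+4 0.2870, M+6 0.0635 → M+2 is the base peak.
P(M+2) = C(3,1) × 0.60108^2 × 0.39892^1 = 3 × 0.36129717 × 0.39892 = 0.432386 (base)
P(M+6) = C(3,3) × 0.60108^0 × 0.39892^3 = 1 × 1.0000 × 0.063483 = 0.063483
Relative intensity = 0.063483 / 0.432386 × 100 = 14.68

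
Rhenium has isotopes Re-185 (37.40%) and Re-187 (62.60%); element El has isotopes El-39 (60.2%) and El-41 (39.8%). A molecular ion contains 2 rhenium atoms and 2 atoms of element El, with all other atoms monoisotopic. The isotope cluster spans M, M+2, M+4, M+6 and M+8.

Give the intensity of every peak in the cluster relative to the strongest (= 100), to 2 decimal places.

Rhenium pattern (n=2): 0.139876 : 0.468248 : 0.391876
Element El pattern (n=2): 0.362404 : 0.479192 : 0.158404
Convolve the two distributions (both contribute in 2-u steps):
  M: 0.139876×0.362404 = 0.050692
  M+2: 0.139876×0.479192 + 0.468248×0.362404 = 0.236722
  M+4: 0.139876×0.158404 + 0.468248×0.479192 + 0.391876×0.362404 = 0.388555
  M+6: 0.468248×0.158404 + 0.391876×0.479192 = 0.261956
  M+8: 0.391876×0.158404 = 0.062075
Scale to base peak (0.388555) = 100: 13.05 : 60.92 : 100.00 : 67.42 : 15.98

13.05 : 60.92 : 100.00 : 67.42 : 15.98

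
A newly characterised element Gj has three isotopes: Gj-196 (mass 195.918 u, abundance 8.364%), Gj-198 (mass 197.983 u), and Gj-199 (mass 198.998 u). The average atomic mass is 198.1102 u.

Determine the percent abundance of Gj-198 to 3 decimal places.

The remaining 91.636% is split between Gj-198 (fraction x) and Gj-199 (fraction 0.91636 − x).
Substituting: 197.983x + 198.998(0.91636 − x) = 181.72361848
(197.983 − 198.998)x = -0.6301888  ⇒  x = 0.62088, y = 0.29548
Gj-198: 62.088%, Gj-199: 29.548%.

62.088%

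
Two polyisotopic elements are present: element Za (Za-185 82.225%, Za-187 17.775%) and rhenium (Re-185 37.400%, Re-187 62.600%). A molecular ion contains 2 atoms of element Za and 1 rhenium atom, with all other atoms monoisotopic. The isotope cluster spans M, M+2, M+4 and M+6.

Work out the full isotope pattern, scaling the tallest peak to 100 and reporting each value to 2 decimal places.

Element Za pattern (n=2): 0.67609506 : 0.29230988 : 0.03159506
Rhenium pattern (n=1): 0.3740 : 0.6260
Convolve the two distributions (both contribute in 2-u steps):
  M: 0.67609506×0.3740 = 0.252860
  M+2: 0.67609506×0.6260 + 0.29230988×0.3740 = 0.532559
  M+4: 0.29230988×0.6260 + 0.03159506×0.3740 = 0.194803
  M+6: 0.03159506×0.6260 = 0.019779
Scale to base peak (0.532559) = 100: 47.48 : 100.00 : 36.58 : 3.71

47.48 : 100.00 : 36.58 : 3.71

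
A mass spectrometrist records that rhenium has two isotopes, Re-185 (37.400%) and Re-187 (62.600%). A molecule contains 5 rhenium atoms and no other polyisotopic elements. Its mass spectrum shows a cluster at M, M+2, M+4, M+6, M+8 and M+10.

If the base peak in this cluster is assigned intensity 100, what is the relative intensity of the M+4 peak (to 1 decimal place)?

Term probabilities: M 0.0073, M+2 0.0612, M+4 0.2050, M+6 0.3431, M+8 0.2872, M+10 0.0961. Base peak = M+6.
P(M+6) = C(5,3) × 0.37400^2 × 0.62600^3 = 10 × 0.139876 × 0.24531438 = 0.343136 (base)
P(M+4) = C(5,2) × 0.37400^3 × 0.62600^2 = 10 × 0.05231362 × 0.391876 = 0.205005
Relative intensity = 0.205005 / 0.343136 × 100 = 59.7

59.7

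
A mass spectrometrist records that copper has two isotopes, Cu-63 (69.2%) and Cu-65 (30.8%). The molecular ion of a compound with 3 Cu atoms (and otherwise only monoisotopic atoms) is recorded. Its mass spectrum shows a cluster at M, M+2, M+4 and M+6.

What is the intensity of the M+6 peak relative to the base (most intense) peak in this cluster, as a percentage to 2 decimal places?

Binomial terms of (0.692 + 0.308)^3: M 0.3314, M+2 0.4425, M+4 0.1969, M+6 0.0292 → M+2 is the base peak.
P(M+2) = C(3,1) × 0.692^2 × 0.308^1 = 3 × 0.478864 × 0.3080 = 0.442470 (base)
P(M+6) = C(3,3) × 0.692^0 × 0.308^3 = 1 × 1.0000 × 0.02921811 = 0.029218
Relative intensity = 0.029218 / 0.442470 × 100 = 6.60

6.60%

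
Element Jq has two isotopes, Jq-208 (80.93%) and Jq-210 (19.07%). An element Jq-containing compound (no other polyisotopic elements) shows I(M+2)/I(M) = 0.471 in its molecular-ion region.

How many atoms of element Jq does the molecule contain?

The M+2/M ratio from n Jq atoms is n · q/p = n · 0.1907/0.8093.
n = 0.471 × 0.8093/0.1907 = 2.00 ≈ 2

2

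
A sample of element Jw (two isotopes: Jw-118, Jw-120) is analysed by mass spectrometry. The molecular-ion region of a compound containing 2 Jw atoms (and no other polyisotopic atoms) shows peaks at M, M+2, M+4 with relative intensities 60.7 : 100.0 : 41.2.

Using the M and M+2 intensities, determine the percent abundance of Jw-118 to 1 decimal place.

54.8%

Let p = fractional abundance of Jw-118. I(M+2)/I(M) = [C(2,1)·p^1·(1−p)] / p^2 = 2·(1−p)/p = 100.0/60.7 = 1.6474
(1−p)/p = 1.6474/2 = 0.8237  ⇒  p = 1/(1 + 0.8237) = 0.5483
Jw-118: 54.8%, Jw-120: 45.2%.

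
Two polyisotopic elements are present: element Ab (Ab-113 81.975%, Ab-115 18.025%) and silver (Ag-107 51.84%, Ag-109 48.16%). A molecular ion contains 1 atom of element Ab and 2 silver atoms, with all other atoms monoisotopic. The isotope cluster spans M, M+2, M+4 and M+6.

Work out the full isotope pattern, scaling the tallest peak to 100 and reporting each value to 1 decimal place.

Element Ab pattern (n=1): 0.81975 : 0.18025
Silver pattern (n=2): 0.26873856 : 0.49932288 : 0.23193856
Convolve the two distributions (both contribute in 2-u steps):
  M: 0.81975×0.26873856 = 0.220298
  M+2: 0.81975×0.49932288 + 0.18025×0.26873856 = 0.457760
  M+4: 0.81975×0.23193856 + 0.18025×0.49932288 = 0.280135
  M+6: 0.18025×0.23193856 = 0.041807
Scale to base peak (0.457760) = 100: 48.1 : 100.0 : 61.2 : 9.1

48.1 : 100.0 : 61.2 : 9.1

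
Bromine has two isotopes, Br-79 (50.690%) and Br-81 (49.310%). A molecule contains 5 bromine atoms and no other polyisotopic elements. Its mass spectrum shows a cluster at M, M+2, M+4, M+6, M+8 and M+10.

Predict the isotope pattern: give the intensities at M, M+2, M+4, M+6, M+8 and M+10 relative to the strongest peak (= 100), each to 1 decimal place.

Expanding (0.50690 + 0.49310)^5:
P(M) = 0.50690^5 = 0.033467
P(M+2) = 5 × 0.50690^4 × 0.49310^1 = 0.162777
P(M+4) = 10 × 0.50690^3 × 0.49310^2 = 0.316692
P(M+6) = 10 × 0.50690^2 × 0.49310^3 = 0.308070
P(M+8) = 5 × 0.50690^1 × 0.49310^4 = 0.149842
P(M+10) = 0.49310^5 = 0.029152
The M+4 peak is largest (0.316692); scaling to 100 gives 10.6 : 51.4 : 100.0 : 97.3 : 47.3 : 9.2.

10.6 : 51.4 : 100.0 : 97.3 : 47.3 : 9.2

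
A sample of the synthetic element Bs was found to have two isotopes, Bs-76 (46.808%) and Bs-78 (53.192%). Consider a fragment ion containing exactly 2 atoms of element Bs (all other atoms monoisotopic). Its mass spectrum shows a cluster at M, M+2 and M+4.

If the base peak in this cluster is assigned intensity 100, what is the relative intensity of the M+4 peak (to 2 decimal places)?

(0.46808 + 0.53192)^2 gives M 0.2191, M+2 0.4980, M+4 0.2829; the largest is M+2.
P(M+2) = C(2,1) × 0.46808^1 × 0.53192^1 = 2 × 0.46808 × 0.53192 = 0.497962 (base)
P(M+4) = C(2,2) × 0.46808^0 × 0.53192^2 = 1 × 1.0000 × 0.28293889 = 0.282939
Relative intensity = 0.282939 / 0.497962 × 100 = 56.82

56.82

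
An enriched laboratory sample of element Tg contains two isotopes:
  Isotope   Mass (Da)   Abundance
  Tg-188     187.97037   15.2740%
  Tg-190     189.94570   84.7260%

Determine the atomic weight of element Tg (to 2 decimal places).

Weight each isotope mass by its fractional abundance: 0.152740 × 187.97037 + 0.847260 × 189.94570
= 28.710594 + 160.933394 = 189.643988 Da

189.64 Da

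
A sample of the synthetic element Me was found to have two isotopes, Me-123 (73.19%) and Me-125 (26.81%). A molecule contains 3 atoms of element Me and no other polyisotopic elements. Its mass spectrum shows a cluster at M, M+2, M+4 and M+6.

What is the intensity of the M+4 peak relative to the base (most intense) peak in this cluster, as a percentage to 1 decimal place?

Binomial terms of (0.7319 + 0.2681)^3: M 0.3921, M+2 0.4308, M+4 0.1578, M+6 0.0193 → M+2 is the base peak.
P(M+2) = C(3,1) × 0.7319^2 × 0.2681^1 = 3 × 0.53567761 × 0.2681 = 0.430846 (base)
P(M+4) = C(3,2) × 0.7319^1 × 0.2681^2 = 3 × 0.7319 × 0.07187761 = 0.157822
Relative intensity = 0.157822 / 0.430846 × 100 = 36.6

36.6%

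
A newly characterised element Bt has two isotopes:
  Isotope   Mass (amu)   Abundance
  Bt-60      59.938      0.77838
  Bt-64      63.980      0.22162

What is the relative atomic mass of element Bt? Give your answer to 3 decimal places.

Average mass = Σ (abundance × isotope mass) = 0.77838 × 59.938 + 0.22162 × 63.980
= 46.6545 + 14.1792 = 60.8337 amu

60.834 amu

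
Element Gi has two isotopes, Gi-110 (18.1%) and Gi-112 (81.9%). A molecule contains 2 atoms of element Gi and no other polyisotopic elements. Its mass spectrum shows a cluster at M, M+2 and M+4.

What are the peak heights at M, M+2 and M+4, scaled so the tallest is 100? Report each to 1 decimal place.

4.9 : 44.2 : 100.0

Expanding (0.181 + 0.819)^2:
P(M) = 0.181^2 = 0.032761
P(M+2) = 2 × 0.181^1 × 0.819^1 = 0.296478
P(M+4) = 0.819^2 = 0.670761
The M+4 peak is largest (0.670761); scaling to 100 gives 4.9 : 44.2 : 100.0.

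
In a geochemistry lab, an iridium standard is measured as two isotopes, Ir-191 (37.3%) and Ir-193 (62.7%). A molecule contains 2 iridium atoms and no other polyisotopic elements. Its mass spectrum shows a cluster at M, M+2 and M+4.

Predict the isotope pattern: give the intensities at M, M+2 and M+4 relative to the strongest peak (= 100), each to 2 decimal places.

29.74 : 100.00 : 84.05

The 2 Ir atoms are independent, so intensities follow the terms of (0.373 + 0.627)^2.
P(M) = 0.373^2 = 0.139129
P(M+2) = 2 × 0.373^1 × 0.627^1 = 0.467742
P(M+4) = 0.627^2 = 0.393129
The M+2 peak is largest (0.467742); scaling to 100 gives 29.74 : 100.00 : 84.05.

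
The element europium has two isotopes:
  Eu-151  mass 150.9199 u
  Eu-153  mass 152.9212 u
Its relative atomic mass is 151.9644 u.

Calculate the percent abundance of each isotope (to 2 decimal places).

Writing the weighted mean with unknown fraction x of Eu-151:
150.9199·x + 152.9212·(1 − x) = 151.9644
(150.9199 − 152.9212)·x = 151.9644 − 152.9212
x = -0.9568 / -2.0013 = 0.47809 → 47.81% Eu-151, 52.19% Eu-153.

Eu-151: 47.81%, Eu-153: 52.19%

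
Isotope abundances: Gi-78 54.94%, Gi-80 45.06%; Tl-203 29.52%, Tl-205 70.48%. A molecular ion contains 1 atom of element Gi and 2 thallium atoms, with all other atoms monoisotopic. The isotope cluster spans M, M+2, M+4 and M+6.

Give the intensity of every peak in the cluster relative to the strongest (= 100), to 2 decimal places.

10.40 : 58.18 : 100.00 : 48.62

Element Gi pattern (n=1): 0.5494 : 0.4506
Thallium pattern (n=2): 0.08714304 : 0.41611392 : 0.49674304
Convolve the two distributions (both contribute in 2-u steps):
  M: 0.5494×0.08714304 = 0.047876
  M+2: 0.5494×0.41611392 + 0.4506×0.08714304 = 0.267880
  M+4: 0.5494×0.49674304 + 0.4506×0.41611392 = 0.460412
  M+6: 0.4506×0.49674304 = 0.223832
Scale to base peak (0.460412) = 100: 10.40 : 58.18 : 100.00 : 48.62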